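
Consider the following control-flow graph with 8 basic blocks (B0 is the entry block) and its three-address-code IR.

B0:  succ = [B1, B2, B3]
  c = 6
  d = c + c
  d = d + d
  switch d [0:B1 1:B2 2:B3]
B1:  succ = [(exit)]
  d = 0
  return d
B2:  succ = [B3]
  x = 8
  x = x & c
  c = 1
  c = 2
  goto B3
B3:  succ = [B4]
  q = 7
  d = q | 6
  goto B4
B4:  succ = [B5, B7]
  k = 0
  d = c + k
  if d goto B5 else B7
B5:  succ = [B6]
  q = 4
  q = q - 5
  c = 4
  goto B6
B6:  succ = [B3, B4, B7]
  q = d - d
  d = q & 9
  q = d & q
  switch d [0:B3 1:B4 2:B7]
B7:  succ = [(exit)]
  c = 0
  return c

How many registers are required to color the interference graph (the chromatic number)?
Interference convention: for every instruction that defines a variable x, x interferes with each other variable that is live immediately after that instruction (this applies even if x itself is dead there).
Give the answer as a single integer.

Answer: 3

Derivation:
Per-block:
  B0 def {c,d} use ∅
  B1 def {d} use ∅
  B2 def {c,x} use {c}
  B3 def {d,q} use ∅
  B4 def {d,k} use {c}
  B5 def {c,q} use ∅
  B6 def {d,q} use {d}
  B7 def {c} use ∅

Backward fixpoint:
  B0 li=∅ lo={c}
  B1 li=∅ lo=∅
  B2 li={c} lo={c}
  B3 li={c} lo={c}
  B4 li={c} lo={d}
  B5 li={d} lo={c,d}
  B6 li={c,d} lo={c}
  B7 li=∅ lo=∅

Interference:
  c↔{d,k,q,x}
  d↔{c,q}
  k↔{c}
  q↔{c,d}
  x↔{c}

Registers:
  {c,d,q} pairwise interfere (3-clique) ⇒ χ ≥ 3
  assign c→c0 d→c1 k→c1 q→c2 x→c1 — no edge inside a register ⇒ χ ≤ 3
  χ = 3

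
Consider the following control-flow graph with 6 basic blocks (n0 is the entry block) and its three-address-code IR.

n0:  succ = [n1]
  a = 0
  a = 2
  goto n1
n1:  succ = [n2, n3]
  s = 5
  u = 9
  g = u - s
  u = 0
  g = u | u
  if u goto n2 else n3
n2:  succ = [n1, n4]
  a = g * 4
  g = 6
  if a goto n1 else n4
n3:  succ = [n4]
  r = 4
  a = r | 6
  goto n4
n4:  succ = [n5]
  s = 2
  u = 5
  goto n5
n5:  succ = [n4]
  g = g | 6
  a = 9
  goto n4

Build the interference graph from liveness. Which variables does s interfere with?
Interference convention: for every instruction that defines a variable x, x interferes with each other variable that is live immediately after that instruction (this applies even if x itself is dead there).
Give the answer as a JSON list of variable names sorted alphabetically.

Answer: ["g", "u"]

Working:
def/use:
  n0: def={a} ue=∅
  n1: def={g,s,u} ue=∅
  n2: def={a,g} ue={g}
  n3: def={a,r} ue=∅
  n4: def={s,u} ue=∅
  n5: def={a,g} ue={g}

Backward fixpoint:
  n0 li=∅ lo=∅
  n1 li=∅ lo={g}
  n2 li={g} lo={g}
  n3 li={g} lo={g}
  n4 li={g} lo={g}
  n5 li={g} lo={g}

Interference:
  a↔{g}
  g↔{a,r,s,u}
  r↔{g}
  s↔{g,u}
  u↔{g,s}

N(s) = ["g", "u"]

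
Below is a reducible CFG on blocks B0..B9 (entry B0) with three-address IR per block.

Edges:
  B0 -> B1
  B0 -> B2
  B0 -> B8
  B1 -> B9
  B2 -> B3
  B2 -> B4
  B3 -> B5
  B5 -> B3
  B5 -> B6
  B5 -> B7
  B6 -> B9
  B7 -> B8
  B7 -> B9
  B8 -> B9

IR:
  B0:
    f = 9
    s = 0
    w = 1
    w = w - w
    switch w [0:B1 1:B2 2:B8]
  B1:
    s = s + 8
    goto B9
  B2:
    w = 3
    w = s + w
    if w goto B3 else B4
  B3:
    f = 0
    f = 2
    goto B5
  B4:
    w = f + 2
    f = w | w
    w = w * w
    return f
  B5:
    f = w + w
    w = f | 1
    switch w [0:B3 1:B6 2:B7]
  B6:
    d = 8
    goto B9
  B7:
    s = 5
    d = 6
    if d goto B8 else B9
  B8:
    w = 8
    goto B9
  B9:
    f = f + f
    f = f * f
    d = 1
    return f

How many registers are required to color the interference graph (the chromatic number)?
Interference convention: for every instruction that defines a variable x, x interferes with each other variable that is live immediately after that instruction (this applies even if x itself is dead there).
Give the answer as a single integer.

def/use:
  B0: {f,s,w} / ∅
  B1: {s} / {s}
  B2: {w} / {s}
  B3: {f} / ∅
  B4: {f,w} / {f}
  B5: {f,w} / {w}
  B6: {d} / ∅
  B7: {d,s} / ∅
  B8: {w} / ∅
  B9: {d,f} / {f}

Live sets:
  B0 li=∅ lo={f,s}
  B1 li={f,s} lo={f}
  B2 li={f,s} lo={f,w}
  B3 li={w} lo={w}
  B4 li={f} lo=∅
  B5 li={w} lo={f,w}
  B6 li={f} lo={f}
  B7 li={f} lo={f}
  B8 li={f} lo={f}
  B9 li={f} lo=∅

Interference:
  d: {f}
  f: {d,s,w}
  s: {f,w}
  w: {f,s}

Registers:
  clique {f,s,w} ⇒ need ≥ 3
  3-colouring: r0={f}  r1={d,s}  r2={w}
  χ = 3

Answer: 3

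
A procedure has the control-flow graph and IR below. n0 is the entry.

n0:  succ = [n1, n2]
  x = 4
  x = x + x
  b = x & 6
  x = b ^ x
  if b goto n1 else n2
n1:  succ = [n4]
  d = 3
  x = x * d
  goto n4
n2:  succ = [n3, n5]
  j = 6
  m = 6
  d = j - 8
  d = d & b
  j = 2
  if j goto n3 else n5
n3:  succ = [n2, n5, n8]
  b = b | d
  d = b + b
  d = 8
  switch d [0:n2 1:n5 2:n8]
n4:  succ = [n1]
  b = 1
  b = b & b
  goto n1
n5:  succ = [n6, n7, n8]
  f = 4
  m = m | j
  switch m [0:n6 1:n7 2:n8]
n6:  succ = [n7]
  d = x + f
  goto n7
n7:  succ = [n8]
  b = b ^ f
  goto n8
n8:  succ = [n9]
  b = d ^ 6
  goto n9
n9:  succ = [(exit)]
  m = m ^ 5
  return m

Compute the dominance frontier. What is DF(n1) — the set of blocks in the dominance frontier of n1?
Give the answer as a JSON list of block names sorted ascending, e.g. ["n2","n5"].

Answer: ["n1"]

Analysis:
idom tree: n1←n0 n2←n0 n3←n2 n4←n1 n5←n2 n6←n5 n7←n5 n8←n2 n9←n8
Join-block Dom:
  n1: preds {n0,n4}: {n0} ∩ {n0,n1,n4} = {n0}; idom=n0
  n2: preds {n0,n3}: {n0} ∩ {n0,n2,n3} = {n0}; idom=n0
  n5: preds {n2,n3}: {n0,n2} ∩ {n0,n2,n3} = {n0,n2}; idom=n2
  n7: preds {n5,n6}: {n0,n2,n5} ∩ {n0,n2,n5,n6} = {n0,n2,n5}; idom=n5
  n8: preds {n3,n5,n7}: {n0,n2,n3} ∩ {n0,n2,n5} ∩ {n0,n2,n5,n7} = {n0,n2}; idom=n2

DF walk-up:
  join n1 pred n0: · stop@n0
  join n1 pred n4: n4→n1 stop@n0
  join n2 pred n0: · stop@n0
  join n2 pred n3: n3→n2 stop@n0
  join n5 pred n2: · stop@n2
  join n5 pred n3: n3 stop@n2
  join n7 pred n5: · stop@n5
  join n7 pred n6: n6 stop@n5
  join n8 pred n3: n3 stop@n2
  join n8 pred n5: n5 stop@n2
  join n8 pred n7: n7→n5 stop@n2
  n0 → ∅
  n1 → {n1}
  n2 → {n2}
  n3 → {n2,n5,n8}
  n4 → {n1}
  n5 → {n8}
  n6 → {n7}
  n7 → {n8}
  n8 → ∅
  n9 → ∅

DF(n1) = ["n1"]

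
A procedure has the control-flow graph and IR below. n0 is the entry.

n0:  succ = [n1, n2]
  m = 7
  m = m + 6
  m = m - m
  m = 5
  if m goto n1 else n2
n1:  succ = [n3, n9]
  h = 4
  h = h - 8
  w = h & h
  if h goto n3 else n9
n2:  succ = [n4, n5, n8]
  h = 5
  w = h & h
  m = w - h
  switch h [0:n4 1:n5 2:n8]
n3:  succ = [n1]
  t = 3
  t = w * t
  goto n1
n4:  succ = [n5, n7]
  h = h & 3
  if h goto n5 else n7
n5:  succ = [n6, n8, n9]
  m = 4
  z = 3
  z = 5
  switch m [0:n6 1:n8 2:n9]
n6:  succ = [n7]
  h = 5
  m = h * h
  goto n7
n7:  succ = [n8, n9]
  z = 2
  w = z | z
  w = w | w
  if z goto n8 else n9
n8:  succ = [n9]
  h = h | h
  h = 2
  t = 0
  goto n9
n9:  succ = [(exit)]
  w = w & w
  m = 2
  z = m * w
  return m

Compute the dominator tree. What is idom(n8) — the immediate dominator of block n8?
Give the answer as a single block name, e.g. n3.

Answer: n2

Analysis:
idom tree: n1←n0 n2←n0 n3←n1 n4←n2 n5←n2 n6←n5 n7←n2 n8←n2 n9←n0
Join-block Dom:
  n1: preds {n0,n3}: {n0} ∩ {n0,n1,n3} = {n0}; idom=n0
  n5: preds {n2,n4}: {n0,n2} ∩ {n0,n2,n4} = {n0,n2}; idom=n2
  n7: preds {n4,n6}: {n0,n2,n4} ∩ {n0,n2,n5,n6} = {n0,n2}; idom=n2
  n8: preds {n2,n5,n7}: {n0,n2} ∩ {n0,n2,n5} ∩ {n0,n2,n7} = {n0,n2}; idom=n2
  n9: preds {n1,n5,n7,n8}: {n0,n1} ∩ {n0,n2,n5} ∩ {n0,n2,n7} ∩ {n0,n2,n8} = {n0}; idom=n0

idom(n8) = n2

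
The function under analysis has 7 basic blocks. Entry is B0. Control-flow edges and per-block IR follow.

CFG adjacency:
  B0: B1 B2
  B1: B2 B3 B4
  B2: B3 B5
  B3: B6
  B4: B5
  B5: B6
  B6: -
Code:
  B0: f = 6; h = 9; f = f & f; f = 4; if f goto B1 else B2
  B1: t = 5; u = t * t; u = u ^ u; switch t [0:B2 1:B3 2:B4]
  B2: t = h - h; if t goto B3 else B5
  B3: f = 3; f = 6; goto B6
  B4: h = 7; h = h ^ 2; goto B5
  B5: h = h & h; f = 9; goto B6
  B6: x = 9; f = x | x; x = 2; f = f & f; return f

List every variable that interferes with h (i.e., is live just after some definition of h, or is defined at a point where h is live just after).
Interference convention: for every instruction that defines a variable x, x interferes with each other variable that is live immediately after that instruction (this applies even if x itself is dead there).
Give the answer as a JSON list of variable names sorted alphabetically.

Block summaries:
  B0 def {f,h} use ∅
  B1 def {t,u} use ∅
  B2 def {t} use {h}
  B3 def {f} use ∅
  B4 def {h} use ∅
  B5 def {f,h} use {h}
  B6 def {f,x} use ∅

Liveness:
  live B0: ∅→{h}
  live B1: {h}→{h}
  live B2: {h}→{h}
  live B3: ∅→∅
  live B4: ∅→{h}
  live B5: {h}→∅
  live B6: ∅→∅

Interfere edges:
  f: {h,x}
  h: {f,t,u}
  t: {h,u}
  u: {h,t}
  x: {f}

N(h) = ["f", "t", "u"]

Answer: ["f", "t", "u"]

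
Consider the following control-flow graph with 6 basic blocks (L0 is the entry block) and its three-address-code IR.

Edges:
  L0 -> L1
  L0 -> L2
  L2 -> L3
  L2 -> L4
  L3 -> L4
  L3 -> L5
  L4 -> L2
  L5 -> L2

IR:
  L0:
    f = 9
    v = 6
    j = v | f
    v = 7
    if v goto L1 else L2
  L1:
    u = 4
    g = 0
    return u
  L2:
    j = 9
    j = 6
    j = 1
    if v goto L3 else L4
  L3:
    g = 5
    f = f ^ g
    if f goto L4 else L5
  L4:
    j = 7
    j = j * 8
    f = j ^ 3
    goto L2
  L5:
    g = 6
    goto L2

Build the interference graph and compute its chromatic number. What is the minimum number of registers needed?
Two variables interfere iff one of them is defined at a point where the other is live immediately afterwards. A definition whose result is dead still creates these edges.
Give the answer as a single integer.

Answer: 3

Derivation:
def/use:
  L0: def={f,j,v} ue=∅
  L1: def={g,u} ue=∅
  L2: def={j} ue={v}
  L3: def={f,g} ue={f}
  L4: def={f,j} ue=∅
  L5: def={g} ue=∅

Live sets:
  live L0: ∅→{f,v}
  live L1: ∅→∅
  live L2: {f,v}→{f,v}
  live L3: {f,v}→{f,v}
  live L4: {v}→{f,v}
  live L5: {f,v}→{f,v}

Interfere edges:
  f↔{g,j,v}
  g↔{f,u,v}
  j↔{f,v}
  u↔{g}
  v↔{f,g,j}

Registers:
  clique {f,g,v} ⇒ need ≥ 3
  3-colouring: r0={f,u}  r1={g,j}  r2={v}
  χ = 3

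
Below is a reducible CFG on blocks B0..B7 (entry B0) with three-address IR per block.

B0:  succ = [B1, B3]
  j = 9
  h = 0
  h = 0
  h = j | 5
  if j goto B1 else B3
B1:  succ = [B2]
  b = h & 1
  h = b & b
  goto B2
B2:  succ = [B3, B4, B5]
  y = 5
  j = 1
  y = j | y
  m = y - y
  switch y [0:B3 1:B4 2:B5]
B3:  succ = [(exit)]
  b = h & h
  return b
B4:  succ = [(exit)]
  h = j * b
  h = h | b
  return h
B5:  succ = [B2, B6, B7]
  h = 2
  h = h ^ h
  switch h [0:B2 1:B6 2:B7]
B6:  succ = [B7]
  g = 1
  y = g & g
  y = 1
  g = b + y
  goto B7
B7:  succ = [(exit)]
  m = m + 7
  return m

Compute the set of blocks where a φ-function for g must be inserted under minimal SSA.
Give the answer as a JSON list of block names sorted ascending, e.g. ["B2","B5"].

Answer: ["B7"]

Analysis:
idom tree: B1←B0 B2←B1 B3←B0 B4←B2 B5←B2 B6←B5 B7←B5
Dom∩ at merges:
  B2: preds {B1,B5}: {B0,B1} ∩ {B0,B1,B2,B5} = {B0,B1}; idom=B1
  B3: preds {B0,B2}: {B0} ∩ {B0,B1,B2} = {B0}; idom=B0
  B7: preds {B5,B6}: {B0,B1,B2,B5} ∩ {B0,B1,B2,B5,B6} = {B0,B1,B2,B5}; idom=B5

DF walk-up:
  B2←B1: walk · to B1
  B2←B5: walk B5→B2 to B1
  B3←B0: walk · to B0
  B3←B2: walk B2→B1 to B0
  B7←B5: walk · to B5
  B7←B6: walk B6 to B5
  DF(B0)=∅
  DF(B1)={B3}
  DF(B2)={B2,B3}
  DF(B3)=∅
  DF(B4)=∅
  DF(B5)={B2}
  DF(B6)={B7}
  DF(B7)=∅

φ for g: defs {B6}
  DF⁺ = {B7}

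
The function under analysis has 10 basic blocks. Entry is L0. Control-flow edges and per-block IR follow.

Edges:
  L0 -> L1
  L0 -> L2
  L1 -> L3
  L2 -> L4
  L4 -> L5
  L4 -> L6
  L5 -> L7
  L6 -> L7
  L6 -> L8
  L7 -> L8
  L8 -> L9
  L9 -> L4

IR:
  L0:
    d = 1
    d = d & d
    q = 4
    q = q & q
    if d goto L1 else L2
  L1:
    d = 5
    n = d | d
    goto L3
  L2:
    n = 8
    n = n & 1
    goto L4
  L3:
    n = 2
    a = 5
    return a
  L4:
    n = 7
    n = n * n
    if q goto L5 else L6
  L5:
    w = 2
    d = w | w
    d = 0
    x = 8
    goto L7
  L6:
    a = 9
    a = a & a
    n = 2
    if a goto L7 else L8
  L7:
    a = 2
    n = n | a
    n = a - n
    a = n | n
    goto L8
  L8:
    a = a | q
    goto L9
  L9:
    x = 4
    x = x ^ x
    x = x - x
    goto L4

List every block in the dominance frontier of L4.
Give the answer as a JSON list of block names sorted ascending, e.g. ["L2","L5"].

Answer: ["L4"]

Derivation:
idom tree: L1←L0 L2←L0 L3←L1 L4←L2 L5←L4 L6←L4 L7←L4 L8←L4 L9←L8
Dom∩ at merges:
  L4: preds {L2,L9}: {L0,L2} ∩ {L0,L2,L4,L8,L9} = {L0,L2}; idom=L2
  L7: preds {L5,L6}: {L0,L2,L4,L5} ∩ {L0,L2,L4,L6} = {L0,L2,L4}; idom=L4
  L8: preds {L6,L7}: {L0,L2,L4,L6} ∩ {L0,L2,L4,L7} = {L0,L2,L4}; idom=L4

Frontier:
  L4←L2: walk · to L2
  L4←L9: walk L9→L8→L4 to L2
  L7←L5: walk L5 to L4
  L7←L6: walk L6 to L4
  L8←L6: walk L6 to L4
  L8←L7: walk L7 to L4
  L0 → ∅
  L1 → ∅
  L2 → ∅
  L3 → ∅
  L4 → {L4}
  L5 → {L7}
  L6 → {L7,L8}
  L7 → {L8}
  L8 → {L4}
  L9 → {L4}

DF(L4) = ["L4"]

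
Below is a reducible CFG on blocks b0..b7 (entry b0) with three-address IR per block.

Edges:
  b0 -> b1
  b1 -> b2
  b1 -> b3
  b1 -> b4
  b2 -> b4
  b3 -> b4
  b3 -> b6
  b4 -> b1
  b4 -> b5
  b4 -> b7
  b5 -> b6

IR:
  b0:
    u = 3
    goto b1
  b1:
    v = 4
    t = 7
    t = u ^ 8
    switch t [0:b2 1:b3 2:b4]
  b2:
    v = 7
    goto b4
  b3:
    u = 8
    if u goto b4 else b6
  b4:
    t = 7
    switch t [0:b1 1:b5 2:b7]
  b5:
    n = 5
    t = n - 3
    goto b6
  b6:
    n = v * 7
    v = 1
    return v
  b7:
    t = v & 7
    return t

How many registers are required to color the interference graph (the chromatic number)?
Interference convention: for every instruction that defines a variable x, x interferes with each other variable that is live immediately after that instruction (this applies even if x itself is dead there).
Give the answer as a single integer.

def/use:
  b0: def={u} ue=∅
  b1: def={t,v} ue={u}
  b2: def={v} ue=∅
  b3: def={u} ue=∅
  b4: def={t} ue=∅
  b5: def={n,t} ue=∅
  b6: def={n,v} ue={v}
  b7: def={t} ue={v}

Liveness:
  b0: in=∅ out={u}
  b1: in={u} out={u,v}
  b2: in={u} out={u,v}
  b3: in={v} out={u,v}
  b4: in={u,v} out={u,v}
  b5: in={v} out={v}
  b6: in={v} out=∅
  b7: in={v} out=∅

Interfere edges:
  n↔{v}
  t↔{u,v}
  u↔{t,v}
  v↔{n,t,u}

Chromatic number:
  clique {t,u,v} ⇒ need ≥ 3
  assign n→c1 t→c1 u→c2 v→c0 — no edge inside a register ⇒ χ ≤ 3
  χ = 3

Answer: 3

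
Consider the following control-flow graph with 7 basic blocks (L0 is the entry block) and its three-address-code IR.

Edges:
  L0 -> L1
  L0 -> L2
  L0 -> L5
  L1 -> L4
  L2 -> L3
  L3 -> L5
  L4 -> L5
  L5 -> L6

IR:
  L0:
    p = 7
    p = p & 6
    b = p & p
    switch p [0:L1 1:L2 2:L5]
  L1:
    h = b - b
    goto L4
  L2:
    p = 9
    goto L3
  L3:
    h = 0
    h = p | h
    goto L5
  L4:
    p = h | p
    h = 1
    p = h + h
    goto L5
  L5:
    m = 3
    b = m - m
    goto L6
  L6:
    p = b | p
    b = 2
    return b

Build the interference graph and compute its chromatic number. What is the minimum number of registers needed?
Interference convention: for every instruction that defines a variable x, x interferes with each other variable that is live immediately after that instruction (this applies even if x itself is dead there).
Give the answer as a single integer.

Answer: 2

Analysis:
def/use:
  L0: def={b,p} ue=∅
  L1: def={h} ue={b}
  L2: def={p} ue=∅
  L3: def={h} ue={p}
  L4: def={h,p} ue={h,p}
  L5: def={b,m} ue=∅
  L6: def={b,p} ue={b,p}

Live sets:
  live L0: ∅→{b,p}
  live L1: {b,p}→{h,p}
  live L2: ∅→{p}
  live L3: {p}→{p}
  live L4: {h,p}→{p}
  live L5: {p}→{b,p}
  live L6: {b,p}→∅

Interfere edges:
  b: {p}
  h: {p}
  m: {p}
  p: {b,h,m}

Registers:
  {b,p} pairwise interfere (2-clique) ⇒ χ ≥ 2
  assign b→c1 h→c1 m→c1 p→c0 — no edge inside a register ⇒ χ ≤ 2
  χ = 2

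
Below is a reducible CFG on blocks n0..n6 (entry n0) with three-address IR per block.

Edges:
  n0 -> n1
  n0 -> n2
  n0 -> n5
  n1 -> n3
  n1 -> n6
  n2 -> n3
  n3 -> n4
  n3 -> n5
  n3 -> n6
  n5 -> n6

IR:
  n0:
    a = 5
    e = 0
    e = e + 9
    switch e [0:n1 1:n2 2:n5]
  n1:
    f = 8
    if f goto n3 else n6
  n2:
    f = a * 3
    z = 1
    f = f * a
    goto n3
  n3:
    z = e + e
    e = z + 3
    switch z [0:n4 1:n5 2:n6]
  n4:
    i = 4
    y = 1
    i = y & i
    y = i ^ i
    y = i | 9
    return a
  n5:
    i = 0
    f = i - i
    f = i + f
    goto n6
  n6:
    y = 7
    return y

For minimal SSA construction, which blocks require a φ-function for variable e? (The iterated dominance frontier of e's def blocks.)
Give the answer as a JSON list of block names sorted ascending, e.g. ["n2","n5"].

idom tree: n1←n0 n2←n0 n3←n0 n4←n3 n5←n0 n6←n0
Join-block Dom:
  n3: preds {n1,n2}: {n0,n1} ∩ {n0,n2} = {n0}; idom=n0
  n5: preds {n0,n3}: {n0} ∩ {n0,n3} = {n0}; idom=n0
  n6: preds {n1,n3,n5}: {n0,n1} ∩ {n0,n3} ∩ {n0,n5} = {n0}; idom=n0

Frontier:
  join n3 pred n1: n1 stop@n0
  join n3 pred n2: n2 stop@n0
  join n5 pred n0: · stop@n0
  join n5 pred n3: n3 stop@n0
  join n6 pred n1: n1 stop@n0
  join n6 pred n3: n3 stop@n0
  join n6 pred n5: n5 stop@n0
  DF(n0)=∅
  DF(n1)={n3,n6}
  DF(n2)={n3}
  DF(n3)={n5,n6}
  DF(n4)=∅
  DF(n5)={n6}
  DF(n6)=∅

φ for e: defs {n0,n3}
  DF⁺ = {n5,n6}

Answer: ["n5", "n6"]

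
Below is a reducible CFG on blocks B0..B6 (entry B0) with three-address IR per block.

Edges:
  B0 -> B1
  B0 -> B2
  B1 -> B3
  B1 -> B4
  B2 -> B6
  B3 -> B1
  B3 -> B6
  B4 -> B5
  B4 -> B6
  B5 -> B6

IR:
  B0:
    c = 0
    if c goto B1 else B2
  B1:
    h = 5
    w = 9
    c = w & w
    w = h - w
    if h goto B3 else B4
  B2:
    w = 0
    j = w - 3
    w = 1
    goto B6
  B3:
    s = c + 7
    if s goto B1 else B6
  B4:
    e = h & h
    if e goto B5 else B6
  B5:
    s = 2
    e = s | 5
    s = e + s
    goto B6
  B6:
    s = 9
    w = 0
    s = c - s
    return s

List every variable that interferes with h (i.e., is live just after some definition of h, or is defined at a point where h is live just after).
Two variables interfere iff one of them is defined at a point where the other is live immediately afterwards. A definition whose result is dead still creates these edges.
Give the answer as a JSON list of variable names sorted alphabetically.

Answer: ["c", "w"]

Analysis:
Per-block:
  B0 def {c} use ∅
  B1 def {c,h,w} use ∅
  B2 def {j,w} use ∅
  B3 def {s} use {c}
  B4 def {e} use {h}
  B5 def {e,s} use ∅
  B6 def {s,w} use {c}

Liveness:
  B0: in=∅ out={c}
  B1: in=∅ out={c,h}
  B2: in={c} out={c}
  B3: in={c} out={c}
  B4: in={c,h} out={c}
  B5: in={c} out={c}
  B6: in={c} out=∅

Interference:
  c: {e,h,j,s,w}
  e: {c,s}
  h: {c,w}
  j: {c}
  s: {c,e,w}
  w: {c,h,s}

N(h) = ["c", "w"]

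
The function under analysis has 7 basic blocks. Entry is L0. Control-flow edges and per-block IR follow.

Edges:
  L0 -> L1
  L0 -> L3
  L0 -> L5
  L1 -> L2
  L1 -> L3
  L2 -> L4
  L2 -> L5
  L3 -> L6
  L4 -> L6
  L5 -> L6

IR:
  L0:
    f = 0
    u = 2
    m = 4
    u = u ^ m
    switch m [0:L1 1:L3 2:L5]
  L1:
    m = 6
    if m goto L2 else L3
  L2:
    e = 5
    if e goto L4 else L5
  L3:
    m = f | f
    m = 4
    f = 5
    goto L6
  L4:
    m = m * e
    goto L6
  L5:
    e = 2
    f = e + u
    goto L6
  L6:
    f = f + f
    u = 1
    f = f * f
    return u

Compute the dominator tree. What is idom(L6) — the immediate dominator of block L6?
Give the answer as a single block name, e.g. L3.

idom tree: L1←L0 L2←L1 L3←L0 L4←L2 L5←L0 L6←L0
Join-block Dom:
  L3: preds {L0,L1}: {L0} ∩ {L0,L1} = {L0}; idom=L0
  L5: preds {L0,L2}: {L0} ∩ {L0,L1,L2} = {L0}; idom=L0
  L6: preds {L3,L4,L5}: {L0,L3} ∩ {L0,L1,L2,L4} ∩ {L0,L5} = {L0}; idom=L0

idom(L6) = L0

Answer: L0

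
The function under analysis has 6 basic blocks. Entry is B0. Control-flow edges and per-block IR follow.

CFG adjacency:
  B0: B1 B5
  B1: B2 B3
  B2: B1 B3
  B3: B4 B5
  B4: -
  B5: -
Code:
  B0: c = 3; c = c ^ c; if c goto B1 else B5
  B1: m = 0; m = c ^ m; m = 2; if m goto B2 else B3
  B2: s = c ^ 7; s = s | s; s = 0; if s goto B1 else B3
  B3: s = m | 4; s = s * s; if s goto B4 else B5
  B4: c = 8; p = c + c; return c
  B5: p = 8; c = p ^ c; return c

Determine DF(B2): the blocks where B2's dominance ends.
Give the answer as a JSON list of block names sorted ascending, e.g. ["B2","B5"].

idom tree: B1←B0 B2←B1 B3←B1 B4←B3 B5←B0
Dom at joins:
  B1: preds {B0,B2}: {B0} ∩ {B0,B1,B2} = {B0}; idom=B0
  B3: preds {B1,B2}: {B0,B1} ∩ {B0,B1,B2} = {B0,B1}; idom=B1
  B5: preds {B0,B3}: {B0} ∩ {B0,B1,B3} = {B0}; idom=B0

DF walk-up:
  B1←B0: walk · to B0
  B1←B2: walk B2→B1 to B0
  B3←B1: walk · to B1
  B3←B2: walk B2 to B1
  B5←B0: walk · to B0
  B5←B3: walk B3→B1 to B0
  B0: DF=∅
  B1: DF={B1,B5}
  B2: DF={B1,B3}
  B3: DF={B5}
  B4: DF=∅
  B5: DF=∅

DF(B2) = ["B1", "B3"]

Answer: ["B1", "B3"]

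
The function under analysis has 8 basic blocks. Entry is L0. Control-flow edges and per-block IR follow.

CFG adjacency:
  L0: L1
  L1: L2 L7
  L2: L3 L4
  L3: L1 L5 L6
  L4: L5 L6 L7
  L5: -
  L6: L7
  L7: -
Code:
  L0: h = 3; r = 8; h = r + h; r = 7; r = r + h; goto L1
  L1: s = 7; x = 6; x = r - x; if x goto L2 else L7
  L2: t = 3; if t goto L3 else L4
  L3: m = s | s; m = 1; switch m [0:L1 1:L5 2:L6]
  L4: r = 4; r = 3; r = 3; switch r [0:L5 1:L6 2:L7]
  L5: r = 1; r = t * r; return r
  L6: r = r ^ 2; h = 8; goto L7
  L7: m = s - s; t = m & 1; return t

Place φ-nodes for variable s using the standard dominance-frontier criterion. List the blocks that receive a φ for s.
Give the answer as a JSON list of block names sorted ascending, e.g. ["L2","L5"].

Answer: ["L1"]

Derivation:
idom tree: L1←L0 L2←L1 L3←L2 L4←L2 L5←L2 L6←L2 L7←L1
Dom∩ at merges:
  L1: preds {L0,L3}: {L0} ∩ {L0,L1,L2,L3} = {L0}; idom=L0
  L5: preds {L3,L4}: {L0,L1,L2,L3} ∩ {L0,L1,L2,L4} = {L0,L1,L2}; idom=L2
  L6: preds {L3,L4}: {L0,L1,L2,L3} ∩ {L0,L1,L2,L4} = {L0,L1,L2}; idom=L2
  L7: preds {L1,L4,L6}: {L0,L1} ∩ {L0,L1,L2,L4} ∩ {L0,L1,L2,L6} = {L0,L1}; idom=L1

DF walk-up:
  join L1 pred L0: · stop@L0
  join L1 pred L3: L3→L2→L1 stop@L0
  join L5 pred L3: L3 stop@L2
  join L5 pred L4: L4 stop@L2
  join L6 pred L3: L3 stop@L2
  join L6 pred L4: L4 stop@L2
  join L7 pred L1: · stop@L1
  join L7 pred L4: L4→L2 stop@L1
  join L7 pred L6: L6→L2 stop@L1
  DF(L0)=∅
  DF(L1)={L1}
  DF(L2)={L1,L7}
  DF(L3)={L1,L5,L6}
  DF(L4)={L5,L6,L7}
  DF(L5)=∅
  DF(L6)={L7}
  DF(L7)=∅

φ for s: defs {L1}
  DF⁺ = {L1}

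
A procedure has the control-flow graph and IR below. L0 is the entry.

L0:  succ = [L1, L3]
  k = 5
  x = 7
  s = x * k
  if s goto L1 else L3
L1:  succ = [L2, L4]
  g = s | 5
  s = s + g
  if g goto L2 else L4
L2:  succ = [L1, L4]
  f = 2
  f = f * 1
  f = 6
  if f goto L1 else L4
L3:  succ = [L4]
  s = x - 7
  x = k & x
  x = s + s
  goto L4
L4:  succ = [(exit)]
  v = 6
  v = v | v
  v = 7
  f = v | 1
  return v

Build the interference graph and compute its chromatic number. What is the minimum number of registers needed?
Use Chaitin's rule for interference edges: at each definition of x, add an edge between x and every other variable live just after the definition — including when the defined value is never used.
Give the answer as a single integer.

def/use:
  L0: {k,s,x} / ∅
  L1: {g,s} / {s}
  L2: {f} / ∅
  L3: {s,x} / {k,x}
  L4: {f,v} / ∅

Backward fixpoint:
  L0 li=∅ lo={k,s,x}
  L1 li={s} lo={s}
  L2 li={s} lo={s}
  L3 li={k,x} lo=∅
  L4 li=∅ lo=∅

Interfere edges:
  f — {s,v}
  g — {s}
  k — {s,x}
  s — {f,g,k,x}
  v — {f}
  x — {k,s}

Registers:
  lower bound: {k,s,x} mutually conflict ⇒ χ ≥ 3
  assign f→c1 g→c1 k→c1 s→c0 v→c0 x→c2 — no edge inside a register ⇒ χ ≤ 3
  χ = 3

Answer: 3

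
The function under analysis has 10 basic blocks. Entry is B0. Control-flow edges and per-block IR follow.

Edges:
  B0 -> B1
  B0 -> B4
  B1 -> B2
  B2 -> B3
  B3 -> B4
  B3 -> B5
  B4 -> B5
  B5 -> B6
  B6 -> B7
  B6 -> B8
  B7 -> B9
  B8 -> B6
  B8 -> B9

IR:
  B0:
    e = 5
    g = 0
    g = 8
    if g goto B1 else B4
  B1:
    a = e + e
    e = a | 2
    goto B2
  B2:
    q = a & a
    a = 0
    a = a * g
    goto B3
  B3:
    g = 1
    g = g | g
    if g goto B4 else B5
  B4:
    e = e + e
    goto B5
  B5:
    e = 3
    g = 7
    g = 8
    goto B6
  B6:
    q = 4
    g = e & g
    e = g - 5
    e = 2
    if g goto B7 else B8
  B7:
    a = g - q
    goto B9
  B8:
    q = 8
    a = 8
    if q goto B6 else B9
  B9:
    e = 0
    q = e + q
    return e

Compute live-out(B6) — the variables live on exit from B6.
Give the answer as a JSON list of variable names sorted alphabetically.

Answer: ["e", "g", "q"]

Working:
Per-block:
  B0: def={e,g} ue=∅
  B1: def={a,e} ue={e}
  B2: def={a,q} ue={a,g}
  B3: def={g} ue=∅
  B4: def={e} ue={e}
  B5: def={e,g} ue=∅
  B6: def={e,g,q} ue={e,g}
  B7: def={a} ue={g,q}
  B8: def={a,q} ue=∅
  B9: def={e,q} ue={q}

Live sets:
  B0 li=∅ lo={e,g}
  B1 li={e,g} lo={a,e,g}
  B2 li={a,e,g} lo={e}
  B3 li={e} lo={e}
  B4 li={e} lo=∅
  B5 li=∅ lo={e,g}
  B6 li={e,g} lo={e,g,q}
  B7 li={g,q} lo={q}
  B8 li={e,g} lo={e,g,q}
  B9 li={q} lo=∅

live-out(B6) = ["e", "g", "q"]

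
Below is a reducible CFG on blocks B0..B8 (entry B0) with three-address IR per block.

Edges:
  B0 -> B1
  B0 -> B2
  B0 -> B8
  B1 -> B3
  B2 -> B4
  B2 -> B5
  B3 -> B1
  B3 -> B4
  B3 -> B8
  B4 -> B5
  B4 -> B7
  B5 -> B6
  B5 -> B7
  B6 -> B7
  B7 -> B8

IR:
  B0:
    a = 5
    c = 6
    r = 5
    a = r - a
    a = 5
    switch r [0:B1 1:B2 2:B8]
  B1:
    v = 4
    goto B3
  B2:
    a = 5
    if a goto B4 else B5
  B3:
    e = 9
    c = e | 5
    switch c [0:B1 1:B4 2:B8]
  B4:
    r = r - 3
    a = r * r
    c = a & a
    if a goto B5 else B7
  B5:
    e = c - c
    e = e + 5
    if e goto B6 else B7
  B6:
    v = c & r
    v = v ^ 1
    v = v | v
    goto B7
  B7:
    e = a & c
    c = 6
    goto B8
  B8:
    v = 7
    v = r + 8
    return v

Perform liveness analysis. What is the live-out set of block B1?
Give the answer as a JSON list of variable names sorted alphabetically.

def/use:
  B0: {a,c,r} / ∅
  B1: {v} / ∅
  B2: {a} / ∅
  B3: {c,e} / ∅
  B4: {a,c,r} / {r}
  B5: {e} / {c}
  B6: {v} / {c,r}
  B7: {c,e} / {a,c}
  B8: {v} / {r}

Backward fixpoint:
  live B0: ∅→{c,r}
  live B1: {r}→{r}
  live B2: {c,r}→{a,c,r}
  live B3: {r}→{r}
  live B4: {r}→{a,c,r}
  live B5: {a,c,r}→{a,c,r}
  live B6: {a,c,r}→{a,c,r}
  live B7: {a,c,r}→{r}
  live B8: {r}→∅

live-out(B1) = ["r"]

Answer: ["r"]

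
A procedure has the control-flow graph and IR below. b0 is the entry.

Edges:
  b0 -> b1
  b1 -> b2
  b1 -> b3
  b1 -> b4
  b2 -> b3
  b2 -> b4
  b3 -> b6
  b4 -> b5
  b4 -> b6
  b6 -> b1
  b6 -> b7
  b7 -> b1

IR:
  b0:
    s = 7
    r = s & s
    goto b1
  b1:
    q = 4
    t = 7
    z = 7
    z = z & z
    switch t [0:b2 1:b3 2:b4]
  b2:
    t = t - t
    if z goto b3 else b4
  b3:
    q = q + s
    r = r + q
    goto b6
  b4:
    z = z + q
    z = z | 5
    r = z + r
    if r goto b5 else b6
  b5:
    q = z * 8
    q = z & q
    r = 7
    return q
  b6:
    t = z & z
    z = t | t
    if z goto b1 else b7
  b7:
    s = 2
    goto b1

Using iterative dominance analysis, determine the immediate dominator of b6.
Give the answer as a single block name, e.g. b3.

Answer: b1

Working:
idom tree: b1←b0 b2←b1 b3←b1 b4←b1 b5←b4 b6←b1 b7←b6
Dom at joins:
  b1: preds {b0,b6,b7}: {b0} ∩ {b0,b1,b6} ∩ {b0,b1,b6,b7} = {b0}; idom=b0
  b3: preds {b1,b2}: {b0,b1} ∩ {b0,b1,b2} = {b0,b1}; idom=b1
  b4: preds {b1,b2}: {b0,b1} ∩ {b0,b1,b2} = {b0,b1}; idom=b1
  b6: preds {b3,b4}: {b0,b1,b3} ∩ {b0,b1,b4} = {b0,b1}; idom=b1

idom(b6) = b1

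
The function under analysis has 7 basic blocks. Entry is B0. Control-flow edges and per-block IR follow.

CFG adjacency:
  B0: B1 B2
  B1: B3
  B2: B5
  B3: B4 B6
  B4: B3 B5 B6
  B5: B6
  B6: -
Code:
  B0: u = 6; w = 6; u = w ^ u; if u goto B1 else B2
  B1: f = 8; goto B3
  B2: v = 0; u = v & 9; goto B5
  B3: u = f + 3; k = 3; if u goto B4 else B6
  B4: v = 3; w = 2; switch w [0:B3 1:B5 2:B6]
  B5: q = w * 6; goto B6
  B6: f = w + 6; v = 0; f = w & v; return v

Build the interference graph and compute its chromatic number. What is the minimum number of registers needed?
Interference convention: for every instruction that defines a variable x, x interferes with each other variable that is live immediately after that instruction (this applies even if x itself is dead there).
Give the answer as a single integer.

def/use:
  B0 def {u,w} use ∅
  B1 def {f} use ∅
  B2 def {u,v} use ∅
  B3 def {k,u} use {f}
  B4 def {v,w} use ∅
  B5 def {q} use {w}
  B6 def {f,v} use {w}

Live sets:
  live B0: ∅→{w}
  live B1: {w}→{f,w}
  live B2: {w}→{w}
  live B3: {f,w}→{f,w}
  live B4: {f}→{f,w}
  live B5: {w}→{w}
  live B6: {w}→∅

Interference:
  f↔{k,u,v,w}
  k↔{f,u,w}
  q↔{w}
  u↔{f,k,w}
  v↔{f,w}
  w↔{f,k,q,u,v}

Chromatic number:
  clique {f,k,u,w} ⇒ need ≥ 4
  4-colouring: r0={w}  r1={f,q}  r2={k,v}  r3={u}
  χ = 4

Answer: 4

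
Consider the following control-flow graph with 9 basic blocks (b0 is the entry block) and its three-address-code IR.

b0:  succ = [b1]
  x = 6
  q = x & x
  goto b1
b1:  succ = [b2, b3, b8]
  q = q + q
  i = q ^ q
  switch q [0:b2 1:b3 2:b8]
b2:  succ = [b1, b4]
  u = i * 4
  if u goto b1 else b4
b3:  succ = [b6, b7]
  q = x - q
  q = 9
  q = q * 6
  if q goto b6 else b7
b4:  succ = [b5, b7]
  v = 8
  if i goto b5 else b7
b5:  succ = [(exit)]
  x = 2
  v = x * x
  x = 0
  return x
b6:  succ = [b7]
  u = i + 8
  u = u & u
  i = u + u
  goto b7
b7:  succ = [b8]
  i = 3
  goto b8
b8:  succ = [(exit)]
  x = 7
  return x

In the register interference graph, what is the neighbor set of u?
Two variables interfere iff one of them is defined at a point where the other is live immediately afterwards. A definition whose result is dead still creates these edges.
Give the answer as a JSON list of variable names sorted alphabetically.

Answer: ["i", "q", "x"]

Derivation:
Block summaries:
  b0: def={q,x} ue=∅
  b1: def={i,q} ue={q}
  b2: def={u} ue={i}
  b3: def={q} ue={q,x}
  b4: def={v} ue={i}
  b5: def={v,x} ue=∅
  b6: def={i,u} ue={i}
  b7: def={i} ue=∅
  b8: def={x} ue=∅

Backward fixpoint:
  b0: in=∅ out={q,x}
  b1: in={q,x} out={i,q,x}
  b2: in={i,q,x} out={i,q,x}
  b3: in={i,q,x} out={i}
  b4: in={i} out=∅
  b5: in=∅ out=∅
  b6: in={i} out=∅
  b7: in=∅ out=∅
  b8: in=∅ out=∅

Interference:
  i↔{q,u,v,x}
  q↔{i,u,x}
  u↔{i,q,x}
  v↔{i}
  x↔{i,q,u}

N(u) = ["i", "q", "x"]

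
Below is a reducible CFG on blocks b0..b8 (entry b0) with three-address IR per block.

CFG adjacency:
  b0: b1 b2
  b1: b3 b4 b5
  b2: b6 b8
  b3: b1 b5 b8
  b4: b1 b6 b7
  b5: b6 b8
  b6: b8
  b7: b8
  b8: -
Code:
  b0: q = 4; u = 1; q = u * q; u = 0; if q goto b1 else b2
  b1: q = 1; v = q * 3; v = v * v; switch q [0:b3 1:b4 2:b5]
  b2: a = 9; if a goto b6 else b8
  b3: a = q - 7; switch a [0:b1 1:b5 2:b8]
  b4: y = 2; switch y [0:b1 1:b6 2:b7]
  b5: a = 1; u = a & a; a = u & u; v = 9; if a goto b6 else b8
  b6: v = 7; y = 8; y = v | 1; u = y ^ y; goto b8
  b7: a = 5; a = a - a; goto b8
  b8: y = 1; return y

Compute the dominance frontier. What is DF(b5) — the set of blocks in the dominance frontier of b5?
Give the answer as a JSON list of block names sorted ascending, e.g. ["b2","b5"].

Answer: ["b6", "b8"]

Analysis:
idom tree: b1←b0 b2←b0 b3←b1 b4←b1 b5←b1 b6←b0 b7←b4 b8←b0
Join-block Dom:
  b1: preds {b0,b3,b4}: {b0} ∩ {b0,b1,b3} ∩ {b0,b1,b4} = {b0}; idom=b0
  b5: preds {b1,b3}: {b0,b1} ∩ {b0,b1,b3} = {b0,b1}; idom=b1
  b6: preds {b2,b4,b5}: {b0,b2} ∩ {b0,b1,b4} ∩ {b0,b1,b5} = {b0}; idom=b0
  b8: preds {b2,b3,b5,b6,b7}: {b0,b2} ∩ {b0,b1,b3} ∩ {b0,b1,b5} ∩ {b0,b6} ∩ {b0,b1,b4,b7} = {b0}; idom=b0

DF walk-up:
  b1←b0: walk · to b0
  b1←b3: walk b3→b1 to b0
  b1←b4: walk b4→b1 to b0
  b5←b1: walk · to b1
  b5←b3: walk b3 to b1
  b6←b2: walk b2 to b0
  b6←b4: walk b4→b1 to b0
  b6←b5: walk b5→b1 to b0
  b8←b2: walk b2 to b0
  b8←b3: walk b3→b1 to b0
  b8←b5: walk b5→b1 to b0
  b8←b6: walk b6 to b0
  b8←b7: walk b7→b4→b1 to b0
  b0: DF=∅
  b1: DF={b1,b6,b8}
  b2: DF={b6,b8}
  b3: DF={b1,b5,b8}
  b4: DF={b1,b6,b8}
  b5: DF={b6,b8}
  b6: DF={b8}
  b7: DF={b8}
  b8: DF=∅

DF(b5) = ["b6", "b8"]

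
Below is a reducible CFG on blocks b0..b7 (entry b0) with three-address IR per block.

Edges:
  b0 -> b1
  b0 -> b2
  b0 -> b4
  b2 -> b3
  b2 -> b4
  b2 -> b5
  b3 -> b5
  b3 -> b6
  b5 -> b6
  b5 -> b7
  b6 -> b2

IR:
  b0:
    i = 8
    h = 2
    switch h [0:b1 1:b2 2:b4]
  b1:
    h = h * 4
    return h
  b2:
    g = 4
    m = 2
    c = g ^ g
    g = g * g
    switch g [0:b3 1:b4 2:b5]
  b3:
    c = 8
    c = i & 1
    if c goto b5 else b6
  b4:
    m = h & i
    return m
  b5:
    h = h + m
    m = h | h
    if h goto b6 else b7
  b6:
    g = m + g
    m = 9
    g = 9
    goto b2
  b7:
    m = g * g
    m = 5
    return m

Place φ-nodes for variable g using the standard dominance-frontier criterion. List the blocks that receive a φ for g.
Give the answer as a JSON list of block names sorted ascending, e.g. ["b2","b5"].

idom tree: b1←b0 b2←b0 b3←b2 b4←b0 b5←b2 b6←b2 b7←b5
Dom∩ at merges:
  b2: preds {b0,b6}: {b0} ∩ {b0,b2,b6} = {b0}; idom=b0
  b4: preds {b0,b2}: {b0} ∩ {b0,b2} = {b0}; idom=b0
  b5: preds {b2,b3}: {b0,b2} ∩ {b0,b2,b3} = {b0,b2}; idom=b2
  b6: preds {b3,b5}: {b0,b2,b3} ∩ {b0,b2,b5} = {b0,b2}; idom=b2

DF walk-up:
  b2←b0: walk · to b0
  b2←b6: walk b6→b2 to b0
  b4←b0: walk · to b0
  b4←b2: walk b2 to b0
  b5←b2: walk · to b2
  b5←b3: walk b3 to b2
  b6←b3: walk b3 to b2
  b6←b5: walk b5 to b2
  DF(b0)=∅
  DF(b1)=∅
  DF(b2)={b2,b4}
  DF(b3)={b5,b6}
  DF(b4)=∅
  DF(b5)={b6}
  DF(b6)={b2}
  DF(b7)=∅

φ for g: defs {b2,b6}
  DF⁺ = {b2,b4}

Answer: ["b2", "b4"]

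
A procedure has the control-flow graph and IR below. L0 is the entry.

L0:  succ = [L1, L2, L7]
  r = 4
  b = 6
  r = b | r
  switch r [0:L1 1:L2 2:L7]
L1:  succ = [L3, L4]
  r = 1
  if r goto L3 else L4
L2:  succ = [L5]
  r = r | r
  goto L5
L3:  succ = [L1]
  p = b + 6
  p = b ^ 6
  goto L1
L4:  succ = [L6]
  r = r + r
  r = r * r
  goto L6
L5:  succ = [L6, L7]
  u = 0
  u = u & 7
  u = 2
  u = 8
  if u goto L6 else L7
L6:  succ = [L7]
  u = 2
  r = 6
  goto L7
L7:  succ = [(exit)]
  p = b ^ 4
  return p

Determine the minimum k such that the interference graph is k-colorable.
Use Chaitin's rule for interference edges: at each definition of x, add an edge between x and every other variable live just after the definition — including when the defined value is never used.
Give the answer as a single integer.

def/use:
  L0: {b,r} / ∅
  L1: {r} / ∅
  L2: {r} / {r}
  L3: {p} / {b}
  L4: {r} / {r}
  L5: {u} / ∅
  L6: {r,u} / ∅
  L7: {p} / {b}

Live sets:
  L0 li=∅ lo={b,r}
  L1 li={b} lo={b,r}
  L2 li={b,r} lo={b}
  L3 li={b} lo={b}
  L4 li={b,r} lo={b}
  L5 li={b} lo={b}
  L6 li={b} lo={b}
  L7 li={b} lo=∅

Interfere edges:
  b — {p,r,u}
  p — {b}
  r — {b}
  u — {b}

Chromatic number:
  lower bound: {b,p} mutually conflict ⇒ χ ≥ 2
  2-colouring: r0={b}  r1={p,r,u}
  χ = 2

Answer: 2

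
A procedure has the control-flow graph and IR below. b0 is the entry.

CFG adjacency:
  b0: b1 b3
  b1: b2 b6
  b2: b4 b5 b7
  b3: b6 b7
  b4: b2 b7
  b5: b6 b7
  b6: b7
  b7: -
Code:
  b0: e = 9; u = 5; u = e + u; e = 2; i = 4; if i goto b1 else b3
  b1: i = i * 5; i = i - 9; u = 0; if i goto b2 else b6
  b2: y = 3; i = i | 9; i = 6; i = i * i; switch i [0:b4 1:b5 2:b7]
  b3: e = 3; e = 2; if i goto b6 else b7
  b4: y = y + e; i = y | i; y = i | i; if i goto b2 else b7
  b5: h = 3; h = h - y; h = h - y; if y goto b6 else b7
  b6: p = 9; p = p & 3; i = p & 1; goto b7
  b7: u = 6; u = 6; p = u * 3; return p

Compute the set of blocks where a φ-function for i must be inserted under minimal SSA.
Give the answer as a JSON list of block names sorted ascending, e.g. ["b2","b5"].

idom tree: b1←b0 b2←b1 b3←b0 b4←b2 b5←b2 b6←b0 b7←b0
Dom∩ at merges:
  b2: preds {b1,b4}: {b0,b1} ∩ {b0,b1,b2,b4} = {b0,b1}; idom=b1
  b6: preds {b1,b3,b5}: {b0,b1} ∩ {b0,b3} ∩ {b0,b1,b2,b5} = {b0}; idom=b0
  b7: preds {b2,b3,b4,b5,b6}: {b0,b1,b2} ∩ {b0,b3} ∩ {b0,b1,b2,b4} ∩ {b0,b1,b2,b5} ∩ {b0,b6} = {b0}; idom=b0

Frontier:
  join b2 pred b1: · stop@b1
  join b2 pred b4: b4→b2 stop@b1
  join b6 pred b1: b1 stop@b0
  join b6 pred b3: b3 stop@b0
  join b6 pred b5: b5→b2→b1 stop@b0
  join b7 pred b2: b2→b1 stop@b0
  join b7 pred b3: b3 stop@b0
  join b7 pred b4: b4→b2→b1 stop@b0
  join b7 pred b5: b5→b2→b1 stop@b0
  join b7 pred b6: b6 stop@b0
  DF(b0)=∅
  DF(b1)={b6,b7}
  DF(b2)={b2,b6,b7}
  DF(b3)={b6,b7}
  DF(b4)={b2,b7}
  DF(b5)={b6,b7}
  DF(b6)={b7}
  DF(b7)=∅

φ for i: defs {b0,b1,b2,b4,b6}
  DF⁺ = {b2,b6,b7}

Answer: ["b2", "b6", "b7"]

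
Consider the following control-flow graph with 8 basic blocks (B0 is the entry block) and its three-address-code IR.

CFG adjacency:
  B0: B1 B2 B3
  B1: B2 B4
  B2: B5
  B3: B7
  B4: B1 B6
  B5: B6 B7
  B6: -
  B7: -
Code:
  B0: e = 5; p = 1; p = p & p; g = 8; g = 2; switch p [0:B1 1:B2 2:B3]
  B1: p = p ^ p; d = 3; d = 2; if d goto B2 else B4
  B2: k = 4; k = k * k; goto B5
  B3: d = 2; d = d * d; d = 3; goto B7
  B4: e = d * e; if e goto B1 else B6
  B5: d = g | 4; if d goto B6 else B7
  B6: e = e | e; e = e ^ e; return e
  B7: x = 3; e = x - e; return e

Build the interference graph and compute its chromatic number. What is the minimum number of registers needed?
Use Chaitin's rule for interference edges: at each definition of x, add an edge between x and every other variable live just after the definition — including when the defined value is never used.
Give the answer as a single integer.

Answer: 4

Derivation:
Block summaries:
  B0 def {e,g,p} use ∅
  B1 def {d,p} use {p}
  B2 def {k} use ∅
  B3 def {d} use ∅
  B4 def {e} use {d,e}
  B5 def {d} use {g}
  B6 def {e} use {e}
  B7 def {e,x} use {e}

Backward fixpoint:
  live B0: ∅→{e,g,p}
  live B1: {e,g,p}→{d,e,g,p}
  live B2: {e,g}→{e,g}
  live B3: {e}→{e}
  live B4: {d,e,g,p}→{e,g,p}
  live B5: {e,g}→{e}
  live B6: {e}→∅
  live B7: {e}→∅

Interference:
  d — {e,g,p}
  e — {d,g,k,p,x}
  g — {d,e,k,p}
  k — {e,g}
  p — {d,e,g}
  x — {e}

Registers:
  clique {d,e,g,p} ⇒ need ≥ 4
  assign d→R2 e→R0 g→R1 k→R2 p→R3 x→R1 — no edge inside a register ⇒ χ ≤ 4
  χ = 4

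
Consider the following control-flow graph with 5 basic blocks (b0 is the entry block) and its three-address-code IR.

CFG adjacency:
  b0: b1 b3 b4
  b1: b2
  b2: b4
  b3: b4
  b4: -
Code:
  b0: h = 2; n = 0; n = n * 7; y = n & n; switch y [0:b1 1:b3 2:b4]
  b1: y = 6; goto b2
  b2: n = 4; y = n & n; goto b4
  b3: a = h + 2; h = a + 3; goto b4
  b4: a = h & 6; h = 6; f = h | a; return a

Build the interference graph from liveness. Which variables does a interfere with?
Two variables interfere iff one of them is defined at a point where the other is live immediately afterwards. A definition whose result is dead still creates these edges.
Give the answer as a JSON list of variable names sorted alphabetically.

Block summaries:
  b0: def={h,n,y} ue=∅
  b1: def={y} ue=∅
  b2: def={n,y} ue=∅
  b3: def={a,h} ue={h}
  b4: def={a,f,h} ue={h}

Live sets:
  b0 li=∅ lo={h}
  b1 li={h} lo={h}
  b2 li={h} lo={h}
  b3 li={h} lo={h}
  b4 li={h} lo=∅

Interfere edges:
  a — {f,h}
  f — {a}
  h — {a,n,y}
  n — {h}
  y — {h}

N(a) = ["f", "h"]

Answer: ["f", "h"]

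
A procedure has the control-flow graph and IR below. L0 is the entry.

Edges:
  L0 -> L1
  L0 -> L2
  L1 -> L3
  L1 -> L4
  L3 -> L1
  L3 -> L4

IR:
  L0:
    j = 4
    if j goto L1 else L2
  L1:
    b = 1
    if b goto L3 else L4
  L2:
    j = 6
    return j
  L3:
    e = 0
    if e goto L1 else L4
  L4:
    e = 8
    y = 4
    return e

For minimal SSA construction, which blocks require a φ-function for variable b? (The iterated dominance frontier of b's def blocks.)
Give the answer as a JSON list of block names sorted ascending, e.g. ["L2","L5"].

Answer: ["L1"]

Working:
idom tree: L1←L0 L2←L0 L3←L1 L4←L1
Dom∩ at merges:
  L1: preds {L0,L3}: {L0} ∩ {L0,L1,L3} = {L0}; idom=L0
  L4: preds {L1,L3}: {L0,L1} ∩ {L0,L1,L3} = {L0,L1}; idom=L1

DF walk-up:
  join L1 pred L0: · stop@L0
  join L1 pred L3: L3→L1 stop@L0
  join L4 pred L1: · stop@L1
  join L4 pred L3: L3 stop@L1
  L0 → ∅
  L1 → {L1}
  L2 → ∅
  L3 → {L1,L4}
  L4 → ∅

φ for b: defs {L1}
  DF⁺ = {L1}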